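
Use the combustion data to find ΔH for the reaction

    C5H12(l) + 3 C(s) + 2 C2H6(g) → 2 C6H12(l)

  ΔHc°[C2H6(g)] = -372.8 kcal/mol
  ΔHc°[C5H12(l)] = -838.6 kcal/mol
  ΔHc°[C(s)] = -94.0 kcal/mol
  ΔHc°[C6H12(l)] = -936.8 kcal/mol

ΔH = 7.4 kcal/mol

With combustion enthalpies, reactants minus products:
= [1·(-838.6) + 3·(-94.0) + 2·(-372.8)] − [2·(-936.8)]
= 7.4 kcal/mol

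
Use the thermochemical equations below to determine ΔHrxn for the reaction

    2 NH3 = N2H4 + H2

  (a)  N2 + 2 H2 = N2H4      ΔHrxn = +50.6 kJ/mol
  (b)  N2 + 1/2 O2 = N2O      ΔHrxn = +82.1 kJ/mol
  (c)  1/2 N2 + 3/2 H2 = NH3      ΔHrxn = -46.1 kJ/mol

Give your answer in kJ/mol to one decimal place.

(a) as written: +50.6 kJ/mol
(b): not needed.
(c) reversed and × 2: (-2)·(-46.1) = +92.2 kJ/mol
Since enthalpy is a state function, ΔHrxn = (+50.6) + (+92.2) = 142.8 kJ/mol

ΔHrxn = 142.8 kJ/mol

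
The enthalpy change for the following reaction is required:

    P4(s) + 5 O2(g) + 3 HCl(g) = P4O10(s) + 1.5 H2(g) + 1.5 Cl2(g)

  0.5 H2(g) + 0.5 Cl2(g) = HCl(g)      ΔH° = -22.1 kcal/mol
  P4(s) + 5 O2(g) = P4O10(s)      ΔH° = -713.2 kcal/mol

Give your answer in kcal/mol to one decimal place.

ΔH° = -646.9 kcal/mol

equation 1 reversed and × 3 (HCl(g) must end up as a reactant; scale by 3 for the 3 HCl(g)): (-3)·(-22.1) = +66.3 kcal/mol
equation 2 as written (P4O10(s) already on the product side): -713.2 kcal/mol
ΔH° = (-3)·(-22.1) + (1)·(-713.2) = -646.9 kcal/mol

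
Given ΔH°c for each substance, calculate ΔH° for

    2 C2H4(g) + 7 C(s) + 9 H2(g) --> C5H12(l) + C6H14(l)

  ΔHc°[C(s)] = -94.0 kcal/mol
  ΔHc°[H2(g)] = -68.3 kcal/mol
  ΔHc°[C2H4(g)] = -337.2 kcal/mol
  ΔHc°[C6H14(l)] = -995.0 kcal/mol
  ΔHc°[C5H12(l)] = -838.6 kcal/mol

Using ΔH = Σ nΔHc°(reactants) − Σ nΔHc°(products):
= [2·(-337.2) + 7·(-94.0) + 9·(-68.3)] − [1·(-838.6) + 1·(-995.0)]
= -113.5 kcal/mol

ΔH° = -113.5 kcal/mol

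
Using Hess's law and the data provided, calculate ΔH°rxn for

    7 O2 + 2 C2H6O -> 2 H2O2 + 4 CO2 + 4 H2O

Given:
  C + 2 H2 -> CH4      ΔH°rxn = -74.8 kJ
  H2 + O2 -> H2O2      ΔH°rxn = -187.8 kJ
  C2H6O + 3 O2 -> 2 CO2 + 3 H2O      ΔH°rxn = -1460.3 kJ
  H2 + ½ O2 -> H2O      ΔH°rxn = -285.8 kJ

equation 1: not needed (CH4 appears nowhere else).
equation 2 × 2 (scale by 2 for the 2 H2O2): (2)·(-187.8) = -375.6 kJ
equation 3 × 2 (scale by 2 for the 2 C2H6O): (2)·(-1460.3) = -2920.6 kJ
equation 4 reversed and × 2: (-2)·(-285.8) = +571.6 kJ
ΔH°rxn = (-375.6) + (-2920.6) + (+571.6) = -2724.6 kJ

ΔH°rxn = -2724.6 kJ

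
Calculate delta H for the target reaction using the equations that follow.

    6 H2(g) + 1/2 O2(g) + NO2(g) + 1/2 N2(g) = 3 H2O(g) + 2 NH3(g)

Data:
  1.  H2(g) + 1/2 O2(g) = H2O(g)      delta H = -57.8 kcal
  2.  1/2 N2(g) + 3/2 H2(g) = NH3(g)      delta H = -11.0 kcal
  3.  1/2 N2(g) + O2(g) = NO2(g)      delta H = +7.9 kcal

delta H = -203.3 kcal

eq. 1 × 3: (3)·(-57.8) = -173.4 kcal
eq. 2 × 2: (2)·(-11.0) = -22.0 kcal
eq. 3 reversed: -7.9 kcal
By Hess's law, delta H = (3)·(-57.8) + (2)·(-11.0) + (-1)·(+7.9) = -203.3 kcal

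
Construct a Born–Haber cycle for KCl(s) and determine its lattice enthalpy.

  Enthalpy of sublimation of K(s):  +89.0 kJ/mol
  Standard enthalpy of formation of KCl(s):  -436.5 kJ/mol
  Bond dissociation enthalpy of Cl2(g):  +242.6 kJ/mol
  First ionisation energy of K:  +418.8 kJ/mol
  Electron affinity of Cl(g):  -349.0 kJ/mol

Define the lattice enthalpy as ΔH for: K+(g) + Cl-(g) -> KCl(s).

U = -716.6 kJ/mol

ΔHf° = 1·ΔHsub + 1·(ΣIE) + 1/2·D(Cl2) + 1·EA + U
-436.5 = 1·(+89.0) + 1·(+418.8) + 1/2·(+242.6) + 1·(-349.0) + U
U = -436.5 − (+280.1) = -716.6 kJ/mol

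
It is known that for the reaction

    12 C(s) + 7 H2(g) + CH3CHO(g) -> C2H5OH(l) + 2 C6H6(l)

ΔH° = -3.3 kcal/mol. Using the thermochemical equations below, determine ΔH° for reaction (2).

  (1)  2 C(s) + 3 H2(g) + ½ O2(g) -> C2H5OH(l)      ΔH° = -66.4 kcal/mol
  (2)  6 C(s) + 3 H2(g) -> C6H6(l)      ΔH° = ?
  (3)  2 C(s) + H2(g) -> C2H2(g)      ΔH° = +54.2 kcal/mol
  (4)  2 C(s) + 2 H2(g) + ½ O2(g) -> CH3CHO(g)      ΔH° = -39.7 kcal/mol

ΔH° = 11.7 kcal/mol

(1) as written (C2H5OH(l) already on the product side): -66.4 kcal/mol
(2) × 2 (×2 to match 2 C6H6(l) in the target): contributes 2·x
(3): not needed (C2H2(g) appears nowhere else).
(4) reversed (reverse to put CH3CHO(g) on the reactant side): +39.7 kcal/mol
-3.3 = (-66.4) + (+39.7) + 2·x
x = (-3.3 − (-26.7)) / (2) = 11.7 kcal/mol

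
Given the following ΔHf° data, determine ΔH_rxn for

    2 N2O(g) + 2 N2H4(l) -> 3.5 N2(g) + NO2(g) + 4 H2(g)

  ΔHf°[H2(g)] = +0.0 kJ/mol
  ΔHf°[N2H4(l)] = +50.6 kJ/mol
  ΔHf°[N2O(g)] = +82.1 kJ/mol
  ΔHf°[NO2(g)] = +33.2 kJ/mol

ΔH_rxn = -232.2 kJ/mol

Products: 7/2·(+0.0) + 1·(+33.2) + 4·(+0.0) = +33.2
Reactants: 2·(+82.1) + 2·(+50.6) = +265.4
ΔH_rxn = (+33.2) − (+265.4) = -232.2 kJ/mol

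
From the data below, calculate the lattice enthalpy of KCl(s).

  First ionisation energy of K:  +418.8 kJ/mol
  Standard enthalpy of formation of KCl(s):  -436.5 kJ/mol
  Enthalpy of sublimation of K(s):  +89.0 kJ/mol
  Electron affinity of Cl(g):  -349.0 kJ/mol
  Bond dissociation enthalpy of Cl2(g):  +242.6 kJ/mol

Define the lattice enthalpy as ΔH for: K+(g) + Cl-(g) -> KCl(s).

ΔHf° = 1·ΔHsub + 1·(ΣIE) + 1/2·D(Cl2) + 1·EA + U
-436.5 = 1·(+89.0) + 1·(+418.8) + 1/2·(+242.6) + 1·(-349.0) + U
U = -436.5 − (+280.1) = -716.6 kJ/mol

U = -716.6 kJ/mol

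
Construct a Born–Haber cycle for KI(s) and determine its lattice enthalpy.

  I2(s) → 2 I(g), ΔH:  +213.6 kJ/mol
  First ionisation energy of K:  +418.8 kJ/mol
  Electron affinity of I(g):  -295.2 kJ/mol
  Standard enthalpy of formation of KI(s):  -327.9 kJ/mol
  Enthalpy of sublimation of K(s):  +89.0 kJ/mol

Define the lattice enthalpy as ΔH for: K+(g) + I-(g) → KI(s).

ΔHf° = 1·ΔHsub + 1·(ΣIE) + 1/2·D(I2) + 1·EA + U
-327.9 = 1·(+89.0) + 1·(+418.8) + 1/2·(+213.6) + 1·(-295.2) + U
U = -327.9 − (+319.4) = -647.3 kJ/mol

U = -647.3 kJ/mol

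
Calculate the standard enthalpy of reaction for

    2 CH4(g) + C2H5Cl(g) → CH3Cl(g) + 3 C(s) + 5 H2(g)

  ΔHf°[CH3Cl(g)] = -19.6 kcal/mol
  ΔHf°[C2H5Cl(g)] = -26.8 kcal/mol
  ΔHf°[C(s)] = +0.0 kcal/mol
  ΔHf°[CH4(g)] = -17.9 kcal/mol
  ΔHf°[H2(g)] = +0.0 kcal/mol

ΔHrxn = 43.0 kcal/mol

Products: 1·(-19.6) + 3·(+0.0) + 5·(+0.0) = -19.6
Reactants: 2·(-17.9) + 1·(-26.8) = -62.6
ΔHrxn = (-19.6) − (-62.6) = 43.0 kcal/mol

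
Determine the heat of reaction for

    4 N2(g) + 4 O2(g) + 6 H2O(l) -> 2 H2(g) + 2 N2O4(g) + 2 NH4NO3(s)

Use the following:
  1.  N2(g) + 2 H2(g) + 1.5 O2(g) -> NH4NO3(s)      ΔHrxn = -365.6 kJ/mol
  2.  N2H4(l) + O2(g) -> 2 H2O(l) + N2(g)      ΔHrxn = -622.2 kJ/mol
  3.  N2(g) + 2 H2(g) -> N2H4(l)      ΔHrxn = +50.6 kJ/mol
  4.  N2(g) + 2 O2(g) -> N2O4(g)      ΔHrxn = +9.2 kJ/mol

eq. 1 × 2: (2)·(-365.6) = -731.2 kJ/mol
eq. 2 reversed and × 3: (-3)·(-622.2) = +1866.6 kJ/mol
eq. 3 reversed and × 3: (-3)·(+50.6) = -151.8 kJ/mol
eq. 4 × 2: (2)·(+9.2) = +18.4 kJ/mol
By Hess's law, ΔHrxn = (-731.2) + (+1866.6) + (-151.8) + (+18.4) = 1002.0 kJ/mol

ΔHrxn = 1002.0 kJ/mol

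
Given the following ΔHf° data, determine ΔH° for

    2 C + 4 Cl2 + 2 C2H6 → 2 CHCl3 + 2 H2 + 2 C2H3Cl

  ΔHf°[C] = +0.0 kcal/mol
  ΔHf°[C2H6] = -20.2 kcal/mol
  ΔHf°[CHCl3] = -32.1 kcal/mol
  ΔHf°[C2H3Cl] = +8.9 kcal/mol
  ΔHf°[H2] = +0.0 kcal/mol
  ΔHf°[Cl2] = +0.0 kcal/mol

ΔH° = -6.0 kcal/mol

ΔH°rxn = Σ nΔHf°(products) − Σ nΔHf°(reactants).
Products: 2·(-32.1) + 2·(+0.0) + 2·(+8.9) = -46.4
Reactants: 2·(+0.0) + 4·(+0.0) + 2·(-20.2) = -40.4
ΔH° = (-46.4) − (-40.4) = -6.0 kcal/mol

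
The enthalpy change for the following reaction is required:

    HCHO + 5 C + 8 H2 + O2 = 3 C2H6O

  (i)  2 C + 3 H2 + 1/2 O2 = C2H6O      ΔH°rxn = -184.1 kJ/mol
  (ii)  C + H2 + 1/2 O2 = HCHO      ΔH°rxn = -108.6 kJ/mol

ΔH°rxn = -443.7 kJ/mol

(i) × 3: (3)·(-184.1) = -552.3 kJ/mol
(ii) reversed: +108.6 kJ/mol
Combining the equations, ΔH°rxn = (-552.3) + (+108.6) = -443.7 kJ/mol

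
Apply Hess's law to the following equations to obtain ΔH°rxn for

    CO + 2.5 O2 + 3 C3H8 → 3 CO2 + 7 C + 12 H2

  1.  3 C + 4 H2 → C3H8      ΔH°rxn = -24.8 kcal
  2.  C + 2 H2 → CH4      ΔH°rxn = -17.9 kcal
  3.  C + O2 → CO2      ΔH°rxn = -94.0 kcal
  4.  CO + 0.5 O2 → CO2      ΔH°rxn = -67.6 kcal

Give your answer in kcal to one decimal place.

ΔH°rxn = -181.2 kcal

eq. 1 reversed and × 3: (-3)·(-24.8) = +74.4 kcal
eq. 2: not needed.
eq. 3 × 2: (2)·(-94.0) = -188.0 kcal
eq. 4 as written: -67.6 kcal
ΔH°rxn = (+74.4) + (-188.0) + (-67.6) = -181.2 kcal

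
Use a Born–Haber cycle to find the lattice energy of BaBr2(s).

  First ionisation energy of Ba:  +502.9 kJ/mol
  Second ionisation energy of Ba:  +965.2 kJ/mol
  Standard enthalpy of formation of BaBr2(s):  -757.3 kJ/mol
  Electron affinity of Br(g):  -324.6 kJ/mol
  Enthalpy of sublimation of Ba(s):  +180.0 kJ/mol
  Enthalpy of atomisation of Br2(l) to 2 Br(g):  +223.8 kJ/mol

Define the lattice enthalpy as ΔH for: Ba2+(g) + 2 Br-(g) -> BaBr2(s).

U = -1980.0 kJ/mol

ΔHf° = 1·ΔHsub + 1·(ΣIE) + 1·D(Br2) + 2·EA + U
-757.3 = 1·(+180.0) + 1·(+1468.1) + 1·(+223.8) + 2·(-324.6) + U
U = -757.3 − (+1222.7) = -1980.0 kJ/mol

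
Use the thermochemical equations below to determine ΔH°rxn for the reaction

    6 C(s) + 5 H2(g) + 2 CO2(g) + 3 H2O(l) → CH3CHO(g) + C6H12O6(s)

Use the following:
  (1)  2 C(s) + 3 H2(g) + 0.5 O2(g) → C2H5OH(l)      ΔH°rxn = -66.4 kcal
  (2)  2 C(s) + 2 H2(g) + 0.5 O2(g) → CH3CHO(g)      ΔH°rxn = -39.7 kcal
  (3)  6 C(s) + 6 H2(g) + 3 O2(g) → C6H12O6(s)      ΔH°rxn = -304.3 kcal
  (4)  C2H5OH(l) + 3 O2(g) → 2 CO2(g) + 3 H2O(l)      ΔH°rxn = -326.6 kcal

ΔH°rxn = 49.0 kcal

(1) reversed: +66.4 kcal
(2) as written: -39.7 kcal
(3) as written: -304.3 kcal
(4) reversed: +326.6 kcal
ΔH°rxn = (-1)·(-66.4) + (1)·(-39.7) + (1)·(-304.3) + (-1)·(-326.6) = 49.0 kcal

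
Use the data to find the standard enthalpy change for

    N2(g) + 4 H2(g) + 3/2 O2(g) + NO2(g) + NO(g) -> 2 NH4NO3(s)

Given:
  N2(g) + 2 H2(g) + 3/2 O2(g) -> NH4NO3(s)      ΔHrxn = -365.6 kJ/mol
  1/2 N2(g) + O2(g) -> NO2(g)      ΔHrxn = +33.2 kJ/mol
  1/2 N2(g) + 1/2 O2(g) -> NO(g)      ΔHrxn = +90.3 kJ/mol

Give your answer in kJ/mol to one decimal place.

equation 1 × 2 (scale by 2 for the 2 NH4NO3(s)): (2)·(-365.6) = -731.2 kJ/mol
equation 2 reversed (reverse to put NO2(g) on the reactant side): -33.2 kJ/mol
equation 3 reversed (NO(g) must end up as a reactant): -90.3 kJ/mol
Combining the equations, ΔHrxn = (-731.2) + (-33.2) + (-90.3) = -854.7 kJ/mol

ΔHrxn = -854.7 kJ/mol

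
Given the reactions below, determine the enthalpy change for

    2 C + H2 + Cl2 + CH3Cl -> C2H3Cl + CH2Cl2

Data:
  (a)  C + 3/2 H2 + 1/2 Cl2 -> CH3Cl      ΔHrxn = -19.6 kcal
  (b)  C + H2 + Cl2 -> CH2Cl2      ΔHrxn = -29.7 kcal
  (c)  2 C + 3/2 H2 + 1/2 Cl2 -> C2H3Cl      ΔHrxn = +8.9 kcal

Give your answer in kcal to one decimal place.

ΔHrxn = -1.2 kcal

(a) reversed (reverse to put CH3Cl on the reactant side): +19.6 kcal
(b) as written (CH2Cl2 already on the product side): -29.7 kcal
(c) as written (C2H3Cl already on the product side): +8.9 kcal
ΔHrxn = (-1)·(-19.6) + (1)·(-29.7) + (1)·(+8.9) = -1.2 kcal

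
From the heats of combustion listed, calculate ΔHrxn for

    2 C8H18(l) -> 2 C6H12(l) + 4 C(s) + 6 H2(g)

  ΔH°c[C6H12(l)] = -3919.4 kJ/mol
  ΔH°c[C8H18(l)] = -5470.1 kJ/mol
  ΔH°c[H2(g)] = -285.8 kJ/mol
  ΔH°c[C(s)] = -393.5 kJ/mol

ΔHrxn = 187.4 kJ/mol

Using ΔH = Σ nΔHc°(reactants) − Σ nΔHc°(products):
= [2·(-5470.1)] − [2·(-3919.4) + 4·(-393.5) + 6·(-285.8)]
= 187.4 kJ/mol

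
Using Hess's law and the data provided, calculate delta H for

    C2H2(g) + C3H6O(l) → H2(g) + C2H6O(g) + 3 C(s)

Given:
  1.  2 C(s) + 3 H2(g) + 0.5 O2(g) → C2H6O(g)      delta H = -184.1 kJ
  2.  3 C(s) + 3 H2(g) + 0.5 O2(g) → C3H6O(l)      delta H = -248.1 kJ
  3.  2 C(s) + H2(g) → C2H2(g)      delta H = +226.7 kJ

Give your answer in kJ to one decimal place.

eq. 1 as written: -184.1 kJ
eq. 2 reversed: +248.1 kJ
eq. 3 reversed: -226.7 kJ
delta H = (1)·(-184.1) + (-1)·(-248.1) + (-1)·(+226.7) = -162.7 kJ

delta H = -162.7 kJ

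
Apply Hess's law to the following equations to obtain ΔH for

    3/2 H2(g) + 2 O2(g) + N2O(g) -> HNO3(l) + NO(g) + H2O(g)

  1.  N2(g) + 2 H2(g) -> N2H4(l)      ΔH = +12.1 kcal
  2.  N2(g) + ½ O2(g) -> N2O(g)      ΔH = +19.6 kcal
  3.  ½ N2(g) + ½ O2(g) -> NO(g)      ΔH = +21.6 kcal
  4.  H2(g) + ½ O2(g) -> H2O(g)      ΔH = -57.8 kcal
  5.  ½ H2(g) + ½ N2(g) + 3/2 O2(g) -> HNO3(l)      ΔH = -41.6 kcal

ΔH = -97.4 kcal

eq. 1: not needed.
eq. 2 reversed: -19.6 kcal
eq. 3 as written: +21.6 kcal
eq. 4 as written: -57.8 kcal
eq. 5 as written: -41.6 kcal
ΔH = (-19.6) + (+21.6) + (-57.8) + (-41.6) = -97.4 kcal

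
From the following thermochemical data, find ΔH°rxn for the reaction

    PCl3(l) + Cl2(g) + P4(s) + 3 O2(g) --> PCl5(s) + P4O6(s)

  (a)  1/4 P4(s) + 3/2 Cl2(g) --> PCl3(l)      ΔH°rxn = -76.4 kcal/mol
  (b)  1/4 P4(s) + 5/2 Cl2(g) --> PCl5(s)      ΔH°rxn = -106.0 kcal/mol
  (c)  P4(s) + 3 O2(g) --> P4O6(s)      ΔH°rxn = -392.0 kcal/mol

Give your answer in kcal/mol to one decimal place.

(a) reversed (PCl3(l) must end up as a reactant): +76.4 kcal/mol
(b) as written (PCl5(s) already on the product side): -106.0 kcal/mol
(c) as written (P4O6(s) already on the product side): -392.0 kcal/mol
ΔH°rxn = (-1)·(-76.4) + (1)·(-106.0) + (1)·(-392.0) = -421.6 kcal/mol

ΔH°rxn = -421.6 kcal/mol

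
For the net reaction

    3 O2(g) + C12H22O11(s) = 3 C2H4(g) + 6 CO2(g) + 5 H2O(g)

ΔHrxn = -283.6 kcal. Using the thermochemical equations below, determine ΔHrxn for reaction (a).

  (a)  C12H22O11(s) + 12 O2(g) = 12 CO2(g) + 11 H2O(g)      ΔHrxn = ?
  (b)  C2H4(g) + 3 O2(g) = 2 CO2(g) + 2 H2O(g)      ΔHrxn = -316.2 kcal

ΔHrxn = -1232.2 kcal

(a) as written: contributes x
(b) reversed and × 3: (-3)·(-316.2) = +948.6 kcal
-283.6 = (+948.6) + x
x = (-283.6 − (+948.6)) / (1) = -1232.2 kcal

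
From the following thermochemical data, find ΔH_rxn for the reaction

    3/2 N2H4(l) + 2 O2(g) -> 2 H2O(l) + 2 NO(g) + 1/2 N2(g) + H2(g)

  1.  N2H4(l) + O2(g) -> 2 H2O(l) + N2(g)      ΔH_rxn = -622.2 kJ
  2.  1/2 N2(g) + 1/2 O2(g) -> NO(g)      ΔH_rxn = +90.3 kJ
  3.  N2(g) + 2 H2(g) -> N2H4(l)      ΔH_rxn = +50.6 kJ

eq. 1 as written: -622.2 kJ
eq. 2 × 2: (2)·(+90.3) = +180.6 kJ
eq. 3 reversed and × 1/2: (-1/2)·(+50.6) = -25.3 kJ
ΔH_rxn = (-622.2) + (+180.6) + (-25.3) = -466.9 kJ

ΔH_rxn = -466.9 kJ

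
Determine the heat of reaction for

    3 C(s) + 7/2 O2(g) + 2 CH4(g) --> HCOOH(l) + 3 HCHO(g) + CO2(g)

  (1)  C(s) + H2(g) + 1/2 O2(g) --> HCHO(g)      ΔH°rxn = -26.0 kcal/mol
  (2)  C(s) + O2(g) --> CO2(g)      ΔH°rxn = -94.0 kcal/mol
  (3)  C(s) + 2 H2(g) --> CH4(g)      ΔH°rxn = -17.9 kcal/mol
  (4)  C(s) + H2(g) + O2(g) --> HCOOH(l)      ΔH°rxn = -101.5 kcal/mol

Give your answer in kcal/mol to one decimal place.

ΔH°rxn = -237.7 kcal/mol

(1) × 3 (scale by 3 for the 3 HCHO(g)): (3)·(-26.0) = -78.0 kcal/mol
(2) as written (CO2(g) already on the product side): -94.0 kcal/mol
(3) reversed and × 2 (CH4(g) must end up as a reactant; ×2 to match 2 CH4(g) in the target): (-2)·(-17.9) = +35.8 kcal/mol
(4) as written (HCOOH(l) already on the product side): -101.5 kcal/mol
Since enthalpy is a state function, ΔH°rxn = (3)·(-26.0) + (1)·(-94.0) + (-2)·(-17.9) + (1)·(-101.5) = -237.7 kcal/mol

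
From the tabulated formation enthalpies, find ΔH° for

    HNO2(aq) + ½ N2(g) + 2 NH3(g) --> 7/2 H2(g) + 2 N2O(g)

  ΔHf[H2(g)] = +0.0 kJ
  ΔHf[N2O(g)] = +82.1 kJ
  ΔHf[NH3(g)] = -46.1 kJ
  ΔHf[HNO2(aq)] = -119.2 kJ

ΔH° = 375.6 kJ

ΔH°rxn = Σ nΔHf°(products) − Σ nΔHf°(reactants).
Products: 7/2·(+0.0) + 2·(+82.1) = +164.2
Reactants: 1·(-119.2) + 1/2·(+0.0) + 2·(-46.1) = -211.4
ΔH° = (+164.2) − (-211.4) = 375.6 kJ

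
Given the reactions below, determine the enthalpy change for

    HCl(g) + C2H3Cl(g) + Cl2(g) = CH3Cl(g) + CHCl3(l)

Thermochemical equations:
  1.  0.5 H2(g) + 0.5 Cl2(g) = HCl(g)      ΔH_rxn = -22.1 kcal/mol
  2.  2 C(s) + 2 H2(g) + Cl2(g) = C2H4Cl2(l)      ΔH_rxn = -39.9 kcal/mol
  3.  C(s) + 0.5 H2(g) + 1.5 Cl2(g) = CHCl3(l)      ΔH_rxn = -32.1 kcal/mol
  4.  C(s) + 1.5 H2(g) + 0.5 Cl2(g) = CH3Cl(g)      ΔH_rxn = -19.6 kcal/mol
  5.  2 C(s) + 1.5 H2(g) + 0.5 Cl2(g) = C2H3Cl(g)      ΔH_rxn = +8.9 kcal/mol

eq. 1 reversed (reverse to put HCl(g) on the reactant side): +22.1 kcal/mol
eq. 2: not needed (C2H4Cl2(l) appears nowhere else).
eq. 3 as written (CHCl3(l) already on the product side): -32.1 kcal/mol
eq. 4 as written (CH3Cl(g) already on the product side): -19.6 kcal/mol
eq. 5 reversed (reverse to put C2H3Cl(g) on the reactant side): -8.9 kcal/mol
ΔH_rxn = (+22.1) + (-32.1) + (-19.6) + (-8.9) = -38.5 kcal/mol

ΔH_rxn = -38.5 kcal/mol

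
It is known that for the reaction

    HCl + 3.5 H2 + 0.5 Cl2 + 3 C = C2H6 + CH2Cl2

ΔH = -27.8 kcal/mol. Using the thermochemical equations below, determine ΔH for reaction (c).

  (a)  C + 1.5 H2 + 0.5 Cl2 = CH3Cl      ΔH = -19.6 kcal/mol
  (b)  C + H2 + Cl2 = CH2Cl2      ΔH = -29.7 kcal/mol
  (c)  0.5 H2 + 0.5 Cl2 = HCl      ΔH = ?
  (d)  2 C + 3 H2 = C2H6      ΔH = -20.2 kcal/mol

(a): not needed (CH3Cl appears nowhere else).
(b) as written (CH2Cl2 already on the product side): -29.7 kcal/mol
(c) reversed (HCl must end up as a reactant): contributes −x
(d) as written (C2H6 already on the product side): -20.2 kcal/mol
-27.8 = (-29.7) + (-20.2) − x
x = (-27.8 − (-49.9)) / (-1) = -22.1 kcal/mol

ΔH = -22.1 kcal/mol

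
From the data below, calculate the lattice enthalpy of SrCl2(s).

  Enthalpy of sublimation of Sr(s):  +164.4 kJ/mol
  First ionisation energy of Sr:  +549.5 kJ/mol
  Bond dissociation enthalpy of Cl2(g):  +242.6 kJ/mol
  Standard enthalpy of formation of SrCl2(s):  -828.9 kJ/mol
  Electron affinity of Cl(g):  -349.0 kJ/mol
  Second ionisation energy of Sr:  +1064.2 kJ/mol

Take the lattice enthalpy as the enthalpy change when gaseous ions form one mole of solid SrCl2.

U = -2151.6 kJ/mol

ΔHf° = 1·ΔHsub + 1·(ΣIE) + 1·D(Cl2) + 2·EA + U
-828.9 = 1·(+164.4) + 1·(+1613.7) + 1·(+242.6) + 2·(-349.0) + U
U = -828.9 − (+1322.7) = -2151.6 kJ/mol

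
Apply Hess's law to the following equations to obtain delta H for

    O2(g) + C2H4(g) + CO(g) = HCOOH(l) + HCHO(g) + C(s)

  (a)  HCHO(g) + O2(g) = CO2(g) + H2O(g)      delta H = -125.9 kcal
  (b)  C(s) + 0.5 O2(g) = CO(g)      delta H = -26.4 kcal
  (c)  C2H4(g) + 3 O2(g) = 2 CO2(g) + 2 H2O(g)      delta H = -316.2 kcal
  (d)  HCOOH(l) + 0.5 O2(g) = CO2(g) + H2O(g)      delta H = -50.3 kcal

delta H = -113.6 kcal

(a) reversed (reverse to put HCHO(g) on the product side): +125.9 kcal
(b) reversed (reverse to put CO(g) on the reactant side): +26.4 kcal
(c) as written (C2H4(g) already on the reactant side): -316.2 kcal
(d) reversed (HCOOH(l) must end up as a product): +50.3 kcal
delta H = (+125.9) + (+26.4) + (-316.2) + (+50.3) = -113.6 kcal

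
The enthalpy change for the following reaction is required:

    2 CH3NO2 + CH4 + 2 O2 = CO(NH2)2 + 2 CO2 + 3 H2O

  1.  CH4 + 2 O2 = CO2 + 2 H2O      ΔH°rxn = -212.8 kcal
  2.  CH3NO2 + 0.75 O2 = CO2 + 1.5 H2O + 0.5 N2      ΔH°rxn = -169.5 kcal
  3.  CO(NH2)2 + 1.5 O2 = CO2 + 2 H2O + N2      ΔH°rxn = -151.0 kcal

ΔH°rxn = -400.8 kcal

eq. 1 as written: -212.8 kcal
eq. 2 × 2: (2)·(-169.5) = -339.0 kcal
eq. 3 reversed: +151.0 kcal
ΔH°rxn = (1)·(-212.8) + (2)·(-169.5) + (-1)·(-151.0) = -400.8 kcal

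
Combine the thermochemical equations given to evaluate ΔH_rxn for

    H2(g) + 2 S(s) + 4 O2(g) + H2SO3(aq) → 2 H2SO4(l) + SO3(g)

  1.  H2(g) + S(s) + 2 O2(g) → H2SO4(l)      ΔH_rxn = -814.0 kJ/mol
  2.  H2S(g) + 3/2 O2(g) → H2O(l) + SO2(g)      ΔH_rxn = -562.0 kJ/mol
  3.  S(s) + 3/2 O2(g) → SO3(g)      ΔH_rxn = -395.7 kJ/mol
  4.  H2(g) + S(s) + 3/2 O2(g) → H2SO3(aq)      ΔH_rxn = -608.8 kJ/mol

ΔH_rxn = -1414.9 kJ/mol

eq. 1 × 2 (×2 to match 2 H2SO4(l) in the target): (2)·(-814.0) = -1628.0 kJ/mol
eq. 2: not needed (SO2(g) appears nowhere else).
eq. 3 as written (SO3(g) already on the product side): -395.7 kJ/mol
eq. 4 reversed (H2SO3(aq) must end up as a reactant): +608.8 kJ/mol
ΔH_rxn = (-1628.0) + (-395.7) + (+608.8) = -1414.9 kJ/mol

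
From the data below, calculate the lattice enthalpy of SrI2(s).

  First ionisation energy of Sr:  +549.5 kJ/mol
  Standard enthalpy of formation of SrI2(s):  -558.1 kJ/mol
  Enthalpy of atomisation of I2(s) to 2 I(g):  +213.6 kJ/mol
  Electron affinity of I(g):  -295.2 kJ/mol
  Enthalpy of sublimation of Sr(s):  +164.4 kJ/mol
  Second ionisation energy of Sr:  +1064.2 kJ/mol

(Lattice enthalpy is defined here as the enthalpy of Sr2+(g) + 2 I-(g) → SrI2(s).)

ΔHf° = 1·ΔHsub + 1·(ΣIE) + 1·D(I2) + 2·EA + U
-558.1 = 1·(+164.4) + 1·(+1613.7) + 1·(+213.6) + 2·(-295.2) + U
U = -558.1 − (+1401.3) = -1959.4 kJ/mol

U = -1959.4 kJ/mol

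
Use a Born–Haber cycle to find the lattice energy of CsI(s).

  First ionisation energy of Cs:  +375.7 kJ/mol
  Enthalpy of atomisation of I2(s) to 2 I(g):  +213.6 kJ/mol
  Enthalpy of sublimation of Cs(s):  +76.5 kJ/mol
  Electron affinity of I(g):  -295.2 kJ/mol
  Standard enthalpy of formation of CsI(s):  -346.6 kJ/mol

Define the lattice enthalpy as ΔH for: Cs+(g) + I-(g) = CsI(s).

ΔHf° = 1·ΔHsub + 1·(ΣIE) + 1/2·D(I2) + 1·EA + U
-346.6 = 1·(+76.5) + 1·(+375.7) + 1/2·(+213.6) + 1·(-295.2) + U
U = -346.6 − (+263.8) = -610.4 kJ/mol

U = -610.4 kJ/mol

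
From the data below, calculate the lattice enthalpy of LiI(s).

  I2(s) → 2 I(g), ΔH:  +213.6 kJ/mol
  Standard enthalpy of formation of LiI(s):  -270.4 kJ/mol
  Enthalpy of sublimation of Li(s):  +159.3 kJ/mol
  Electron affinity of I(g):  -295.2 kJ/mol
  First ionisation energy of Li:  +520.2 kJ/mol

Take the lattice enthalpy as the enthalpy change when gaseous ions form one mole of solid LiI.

U = -761.5 kJ/mol

ΔHf° = 1·ΔHsub + 1·(ΣIE) + 1/2·D(I2) + 1·EA + U
-270.4 = 1·(+159.3) + 1·(+520.2) + 1/2·(+213.6) + 1·(-295.2) + U
U = -270.4 − (+491.1) = -761.5 kJ/mol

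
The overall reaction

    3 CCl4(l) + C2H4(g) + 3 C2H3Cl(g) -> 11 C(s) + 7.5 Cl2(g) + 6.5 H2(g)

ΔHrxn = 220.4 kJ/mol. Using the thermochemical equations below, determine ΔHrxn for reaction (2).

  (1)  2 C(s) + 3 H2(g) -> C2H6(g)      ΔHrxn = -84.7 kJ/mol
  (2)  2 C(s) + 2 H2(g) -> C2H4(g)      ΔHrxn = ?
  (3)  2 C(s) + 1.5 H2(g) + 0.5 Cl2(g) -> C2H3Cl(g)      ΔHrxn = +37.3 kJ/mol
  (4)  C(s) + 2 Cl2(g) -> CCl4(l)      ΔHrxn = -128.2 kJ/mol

(1): not needed (C2H6(g) appears nowhere else).
(2) reversed (reverse to put C2H4(g) on the reactant side): contributes −x
(3) reversed and × 3 (C2H3Cl(g) must end up as a reactant; scale by 3 for the 3 C2H3Cl(g)): (-3)·(+37.3) = -111.9 kJ/mol
(4) reversed and × 3 (CCl4(l) must end up as a reactant; scale by 3 for the 3 CCl4(l)): (-3)·(-128.2) = +384.6 kJ/mol
+220.4 = (-111.9) + (+384.6) − x
x = (+220.4 − (+272.7)) / (-1) = 52.3 kJ/mol

ΔHrxn = 52.3 kJ/mol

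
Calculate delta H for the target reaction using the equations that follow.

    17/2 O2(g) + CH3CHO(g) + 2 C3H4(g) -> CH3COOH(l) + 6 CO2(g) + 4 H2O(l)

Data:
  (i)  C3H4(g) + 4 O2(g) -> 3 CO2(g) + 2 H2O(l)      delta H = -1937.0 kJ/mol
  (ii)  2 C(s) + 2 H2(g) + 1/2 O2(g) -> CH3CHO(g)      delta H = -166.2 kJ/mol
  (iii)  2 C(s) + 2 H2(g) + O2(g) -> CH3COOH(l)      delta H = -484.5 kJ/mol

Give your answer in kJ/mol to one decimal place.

delta H = -4192.3 kJ/mol

(i) × 2: (2)·(-1937.0) = -3874.0 kJ/mol
(ii) reversed: +166.2 kJ/mol
(iii) as written: -484.5 kJ/mol
Summing the manipulated equations, delta H = (2)·(-1937.0) + (-1)·(-166.2) + (1)·(-484.5) = -4192.3 kJ/mol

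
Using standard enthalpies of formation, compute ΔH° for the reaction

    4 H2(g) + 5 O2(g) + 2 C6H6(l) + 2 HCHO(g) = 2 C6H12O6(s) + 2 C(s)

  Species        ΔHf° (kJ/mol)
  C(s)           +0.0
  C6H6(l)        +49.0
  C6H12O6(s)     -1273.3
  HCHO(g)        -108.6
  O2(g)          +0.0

ΔH°rxn = Σ nΔHf°(products) − Σ nΔHf°(reactants).
Products: 2·(-1273.3) + 2·(+0.0) = -2546.6
Reactants: 4·(+0.0) + 5·(+0.0) + 2·(+49.0) + 2·(-108.6) = -119.2
ΔH° = (-2546.6) − (-119.2) = -2427.4 kJ/mol

ΔH° = -2427.4 kJ/mol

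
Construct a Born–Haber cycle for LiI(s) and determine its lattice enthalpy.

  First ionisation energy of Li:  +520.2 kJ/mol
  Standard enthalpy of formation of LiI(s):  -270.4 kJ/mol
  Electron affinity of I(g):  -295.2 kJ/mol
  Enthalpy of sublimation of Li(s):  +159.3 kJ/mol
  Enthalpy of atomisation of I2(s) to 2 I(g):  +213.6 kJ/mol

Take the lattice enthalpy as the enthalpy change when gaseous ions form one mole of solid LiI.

ΔHf° = 1·ΔHsub + 1·(ΣIE) + 1/2·D(I2) + 1·EA + U
-270.4 = 1·(+159.3) + 1·(+520.2) + 1/2·(+213.6) + 1·(-295.2) + U
U = -270.4 − (+491.1) = -761.5 kJ/mol

U = -761.5 kJ/mol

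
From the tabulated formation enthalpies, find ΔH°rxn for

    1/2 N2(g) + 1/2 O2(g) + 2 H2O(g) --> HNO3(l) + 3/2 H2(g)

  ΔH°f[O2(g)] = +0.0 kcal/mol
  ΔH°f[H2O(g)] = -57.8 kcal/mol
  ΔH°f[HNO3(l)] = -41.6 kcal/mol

Products: 1·(-41.6) + 3/2·(+0.0) = -41.6
Reactants: 1/2·(+0.0) + 1/2·(+0.0) + 2·(-57.8) = -115.6
ΔH°rxn = (-41.6) − (-115.6) = 74.0 kcal/mol

ΔH°rxn = 74.0 kcal/mol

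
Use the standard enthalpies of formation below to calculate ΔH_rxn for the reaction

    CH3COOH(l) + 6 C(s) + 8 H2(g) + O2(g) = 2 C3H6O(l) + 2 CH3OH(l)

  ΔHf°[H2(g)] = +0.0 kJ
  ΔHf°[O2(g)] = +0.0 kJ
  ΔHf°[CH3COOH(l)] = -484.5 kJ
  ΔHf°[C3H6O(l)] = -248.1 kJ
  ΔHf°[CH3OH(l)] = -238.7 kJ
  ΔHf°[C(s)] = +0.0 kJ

ΔH_rxn = -489.1 kJ

ΔH°rxn = Σ nΔHf°(products) − Σ nΔHf°(reactants).
Products: 2·(-248.1) + 2·(-238.7) = -973.6
Reactants: 1·(-484.5) + 6·(+0.0) + 8·(+0.0) + 1·(+0.0) = -484.5
ΔH_rxn = (-973.6) − (-484.5) = -489.1 kJ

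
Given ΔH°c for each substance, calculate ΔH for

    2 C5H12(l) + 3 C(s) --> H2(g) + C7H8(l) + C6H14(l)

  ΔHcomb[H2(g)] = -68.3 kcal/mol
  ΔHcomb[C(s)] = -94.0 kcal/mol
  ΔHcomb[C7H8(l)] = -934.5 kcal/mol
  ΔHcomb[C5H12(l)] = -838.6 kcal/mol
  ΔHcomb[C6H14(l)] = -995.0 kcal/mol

With combustion enthalpies, reactants minus products:
= [2·(-838.6) + 3·(-94.0)] − [1·(-68.3) + 1·(-934.5) + 1·(-995.0)]
= 38.6 kcal/mol

ΔH = 38.6 kcal/mol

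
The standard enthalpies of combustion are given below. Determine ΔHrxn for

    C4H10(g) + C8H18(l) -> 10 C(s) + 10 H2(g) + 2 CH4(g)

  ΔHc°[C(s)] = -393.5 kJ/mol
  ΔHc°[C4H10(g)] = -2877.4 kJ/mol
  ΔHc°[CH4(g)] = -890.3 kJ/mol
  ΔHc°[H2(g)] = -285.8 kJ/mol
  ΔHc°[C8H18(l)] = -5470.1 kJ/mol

Using ΔH = Σ nΔHc°(reactants) − Σ nΔHc°(products):
= [1·(-2877.4) + 1·(-5470.1)] − [10·(-393.5) + 10·(-285.8) + 2·(-890.3)]
= 226.1 kJ/mol

ΔHrxn = 226.1 kJ/mol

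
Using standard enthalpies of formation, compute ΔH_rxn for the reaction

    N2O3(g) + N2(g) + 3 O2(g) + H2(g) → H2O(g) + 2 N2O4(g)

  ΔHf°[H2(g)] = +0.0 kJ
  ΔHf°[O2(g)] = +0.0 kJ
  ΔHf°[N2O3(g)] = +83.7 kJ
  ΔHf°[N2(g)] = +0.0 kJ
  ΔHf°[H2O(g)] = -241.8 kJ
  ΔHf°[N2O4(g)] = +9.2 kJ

ΔH°rxn = Σ nΔHf°(products) − Σ nΔHf°(reactants).
Products: 1·(-241.8) + 2·(+9.2) = -223.4
Reactants: 1·(+83.7) + 1·(+0.0) + 3·(+0.0) + 1·(+0.0) = +83.7
ΔH_rxn = (-223.4) − (+83.7) = -307.1 kJ

ΔH_rxn = -307.1 kJ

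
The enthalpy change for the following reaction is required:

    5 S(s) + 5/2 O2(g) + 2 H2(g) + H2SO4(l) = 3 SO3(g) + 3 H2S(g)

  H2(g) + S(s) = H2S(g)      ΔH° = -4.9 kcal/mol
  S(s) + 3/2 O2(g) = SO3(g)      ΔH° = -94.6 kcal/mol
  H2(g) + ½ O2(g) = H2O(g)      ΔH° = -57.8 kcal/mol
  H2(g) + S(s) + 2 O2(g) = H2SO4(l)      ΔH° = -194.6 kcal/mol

equation 1 × 3 (×3 to match 3 H2S(g) in the target): (3)·(-4.9) = -14.7 kcal/mol
equation 2 × 3 (×3 to match 3 SO3(g) in the target): (3)·(-94.6) = -283.8 kcal/mol
equation 3: not needed (H2O(g) appears nowhere else).
equation 4 reversed (H2SO4(l) must end up as a reactant): +194.6 kcal/mol
Combining the equations, ΔH° = (-14.7) + (-283.8) + (+194.6) = -103.9 kcal/mol

ΔH° = -103.9 kcal/mol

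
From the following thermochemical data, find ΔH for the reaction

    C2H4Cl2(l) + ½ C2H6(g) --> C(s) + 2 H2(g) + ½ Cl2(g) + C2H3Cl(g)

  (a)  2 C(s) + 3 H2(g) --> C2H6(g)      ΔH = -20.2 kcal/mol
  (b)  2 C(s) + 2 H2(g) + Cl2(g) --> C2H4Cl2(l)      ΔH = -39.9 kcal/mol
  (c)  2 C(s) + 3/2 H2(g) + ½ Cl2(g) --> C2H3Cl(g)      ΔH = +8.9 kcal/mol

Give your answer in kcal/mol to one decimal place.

(a) reversed and × 1/2: (-1/2)·(-20.2) = +10.1 kcal/mol
(b) reversed: +39.9 kcal/mol
(c) as written: +8.9 kcal/mol
ΔH = (-1/2)·(-20.2) + (-1)·(-39.9) + (1)·(+8.9) = 58.9 kcal/mol

ΔH = 58.9 kcal/mol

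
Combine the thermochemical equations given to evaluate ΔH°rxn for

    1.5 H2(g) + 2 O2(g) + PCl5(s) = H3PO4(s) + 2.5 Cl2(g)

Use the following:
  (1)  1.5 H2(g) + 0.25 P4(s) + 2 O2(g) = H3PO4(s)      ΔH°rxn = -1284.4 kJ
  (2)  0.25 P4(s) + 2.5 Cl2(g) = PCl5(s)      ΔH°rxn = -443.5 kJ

ΔH°rxn = -840.9 kJ

(1) as written: -1284.4 kJ
(2) reversed: +443.5 kJ
By Hess's law, ΔH°rxn = (1)·(-1284.4) + (-1)·(-443.5) = -840.9 kJ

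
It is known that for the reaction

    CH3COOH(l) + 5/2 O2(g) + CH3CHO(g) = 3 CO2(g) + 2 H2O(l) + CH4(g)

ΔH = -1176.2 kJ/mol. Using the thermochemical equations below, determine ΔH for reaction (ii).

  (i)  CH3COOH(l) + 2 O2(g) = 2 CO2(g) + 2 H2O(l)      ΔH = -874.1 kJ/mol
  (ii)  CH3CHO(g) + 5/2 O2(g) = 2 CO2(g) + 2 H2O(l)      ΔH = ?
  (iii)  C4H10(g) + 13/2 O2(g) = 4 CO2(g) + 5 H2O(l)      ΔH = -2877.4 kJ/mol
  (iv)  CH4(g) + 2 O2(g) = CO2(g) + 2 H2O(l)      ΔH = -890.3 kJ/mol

ΔH = -1192.4 kJ/mol

(i) as written: -874.1 kJ/mol
(ii) as written: contributes x
(iii): not needed.
(iv) reversed: +890.3 kJ/mol
-1176.2 = (-874.1) + (+890.3) + x
x = (-1176.2 − (+16.2)) / (1) = -1192.4 kJ/mol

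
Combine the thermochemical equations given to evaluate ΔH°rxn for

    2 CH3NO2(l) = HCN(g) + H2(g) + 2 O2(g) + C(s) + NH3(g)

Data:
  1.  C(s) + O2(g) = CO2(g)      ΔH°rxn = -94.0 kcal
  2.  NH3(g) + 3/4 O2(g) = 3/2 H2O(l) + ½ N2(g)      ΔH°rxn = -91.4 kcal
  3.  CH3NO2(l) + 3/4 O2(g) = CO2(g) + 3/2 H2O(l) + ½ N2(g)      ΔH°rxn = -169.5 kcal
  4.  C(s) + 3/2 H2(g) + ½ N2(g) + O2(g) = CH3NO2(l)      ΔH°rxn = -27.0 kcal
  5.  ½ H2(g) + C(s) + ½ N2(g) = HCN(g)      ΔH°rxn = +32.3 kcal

ΔH°rxn = 75.2 kcal

eq. 1 reversed: +94.0 kcal
eq. 2 reversed (NH3(g) must end up as a product): +91.4 kcal
eq. 3 as written: -169.5 kcal
eq. 4 reversed: +27.0 kcal
eq. 5 as written (HCN(g) already on the product side): +32.3 kcal
ΔH°rxn = (-1)·(-94.0) + (-1)·(-91.4) + (1)·(-169.5) + (-1)·(-27.0) + (1)·(+32.3) = 75.2 kcal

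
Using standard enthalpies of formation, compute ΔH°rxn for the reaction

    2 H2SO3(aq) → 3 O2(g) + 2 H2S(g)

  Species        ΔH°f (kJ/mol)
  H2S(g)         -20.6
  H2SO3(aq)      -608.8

Products: 3·(+0.0) + 2·(-20.6) = -41.2
Reactants: 2·(-608.8) = -1217.6
ΔH°rxn = (-41.2) − (-1217.6) = 1176.4 kJ/mol

ΔH°rxn = 1176.4 kJ/mol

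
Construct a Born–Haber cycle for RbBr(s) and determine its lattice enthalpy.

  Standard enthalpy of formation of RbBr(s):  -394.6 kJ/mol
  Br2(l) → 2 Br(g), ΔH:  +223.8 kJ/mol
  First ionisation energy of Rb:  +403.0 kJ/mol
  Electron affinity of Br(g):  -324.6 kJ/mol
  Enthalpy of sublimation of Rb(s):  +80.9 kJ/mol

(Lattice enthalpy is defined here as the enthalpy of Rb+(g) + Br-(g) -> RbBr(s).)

U = -665.8 kJ/mol

ΔHf° = 1·ΔHsub + 1·(ΣIE) + 1/2·D(Br2) + 1·EA + U
-394.6 = 1·(+80.9) + 1·(+403.0) + 1/2·(+223.8) + 1·(-324.6) + U
U = -394.6 − (+271.2) = -665.8 kJ/mol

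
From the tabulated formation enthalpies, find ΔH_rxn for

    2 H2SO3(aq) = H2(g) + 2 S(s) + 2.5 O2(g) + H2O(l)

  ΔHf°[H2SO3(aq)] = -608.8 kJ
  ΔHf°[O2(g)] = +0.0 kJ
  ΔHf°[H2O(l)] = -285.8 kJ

Products: 1·(+0.0) + 2·(+0.0) + 5/2·(+0.0) + 1·(-285.8) = -285.8
Reactants: 2·(-608.8) = -1217.6
ΔH_rxn = (-285.8) − (-1217.6) = 931.8 kJ

ΔH_rxn = 931.8 kJ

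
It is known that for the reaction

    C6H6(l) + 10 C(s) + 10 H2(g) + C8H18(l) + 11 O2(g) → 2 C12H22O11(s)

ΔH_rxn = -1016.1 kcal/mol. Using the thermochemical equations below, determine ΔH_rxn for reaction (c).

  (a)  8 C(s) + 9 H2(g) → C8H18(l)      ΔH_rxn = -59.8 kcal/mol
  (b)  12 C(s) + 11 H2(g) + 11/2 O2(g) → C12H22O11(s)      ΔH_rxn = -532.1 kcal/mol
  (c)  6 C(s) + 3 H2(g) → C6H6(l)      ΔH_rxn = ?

(a) reversed (reverse to put C8H18(l) on the reactant side): +59.8 kcal/mol
(b) × 2 (×2 to match 2 C12H22O11(s) in the target): (2)·(-532.1) = -1064.2 kcal/mol
(c) reversed (reverse to put C6H6(l) on the reactant side): contributes −x
-1016.1 = (+59.8) + (-1064.2) − x
x = (-1016.1 − (-1004.4)) / (-1) = 11.7 kcal/mol

ΔH_rxn = 11.7 kcal/mol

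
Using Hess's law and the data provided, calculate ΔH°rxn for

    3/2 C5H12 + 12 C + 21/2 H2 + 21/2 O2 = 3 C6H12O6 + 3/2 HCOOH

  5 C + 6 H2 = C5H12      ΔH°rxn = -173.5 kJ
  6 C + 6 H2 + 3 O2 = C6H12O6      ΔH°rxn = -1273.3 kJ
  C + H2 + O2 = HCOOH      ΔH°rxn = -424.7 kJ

ΔH°rxn = -4196.7 kJ

equation 1 reversed and × 3/2: (-3/2)·(-173.5) = +260.25 kJ
equation 2 × 3: (3)·(-1273.3) = -3819.9 kJ
equation 3 × 3/2: (3/2)·(-424.7) = -637.05 kJ
Summing the manipulated equations, ΔH°rxn = (+260.25) + (-3819.9) + (-637.05) = -4196.7 kJ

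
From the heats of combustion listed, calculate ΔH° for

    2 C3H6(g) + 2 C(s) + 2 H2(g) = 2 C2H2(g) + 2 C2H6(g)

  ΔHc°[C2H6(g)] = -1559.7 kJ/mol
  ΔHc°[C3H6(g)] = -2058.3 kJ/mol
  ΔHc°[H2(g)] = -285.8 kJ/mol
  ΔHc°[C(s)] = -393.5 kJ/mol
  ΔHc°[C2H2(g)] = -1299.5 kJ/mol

ΔH° = 243.2 kJ/mol

With combustion enthalpies, reactants minus products:
= [2·(-2058.3) + 2·(-393.5) + 2·(-285.8)] − [2·(-1299.5) + 2·(-1559.7)]
= 243.2 kJ/mol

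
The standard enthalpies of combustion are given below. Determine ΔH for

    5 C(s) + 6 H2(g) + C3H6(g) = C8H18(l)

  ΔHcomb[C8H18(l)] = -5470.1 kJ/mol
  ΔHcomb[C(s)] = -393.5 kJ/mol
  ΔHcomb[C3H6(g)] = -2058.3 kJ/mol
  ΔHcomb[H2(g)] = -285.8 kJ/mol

Using ΔH = Σ nΔHc°(reactants) − Σ nΔHc°(products):
= [5·(-393.5) + 6·(-285.8) + 1·(-2058.3)] − [1·(-5470.1)]
= -270.5 kJ/mol

ΔH = -270.5 kJ/mol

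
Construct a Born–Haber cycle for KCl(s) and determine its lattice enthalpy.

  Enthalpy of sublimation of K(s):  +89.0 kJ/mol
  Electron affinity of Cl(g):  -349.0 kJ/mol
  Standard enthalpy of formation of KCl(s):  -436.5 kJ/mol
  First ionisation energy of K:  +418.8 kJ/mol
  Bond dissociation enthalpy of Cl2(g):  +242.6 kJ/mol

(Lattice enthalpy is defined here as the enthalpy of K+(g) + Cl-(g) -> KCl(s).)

U = -716.6 kJ/mol

ΔHf° = 1·ΔHsub + 1·(ΣIE) + 1/2·D(Cl2) + 1·EA + U
-436.5 = 1·(+89.0) + 1·(+418.8) + 1/2·(+242.6) + 1·(-349.0) + U
U = -436.5 − (+280.1) = -716.6 kJ/mol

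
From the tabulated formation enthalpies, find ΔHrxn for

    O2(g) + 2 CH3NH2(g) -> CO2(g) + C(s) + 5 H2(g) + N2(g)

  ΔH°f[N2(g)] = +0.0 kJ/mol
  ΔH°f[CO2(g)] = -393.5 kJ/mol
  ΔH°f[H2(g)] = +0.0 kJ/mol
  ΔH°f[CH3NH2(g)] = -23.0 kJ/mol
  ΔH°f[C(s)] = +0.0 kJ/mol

ΔHrxn = -347.5 kJ/mol

Products: 1·(-393.5) + 1·(+0.0) + 5·(+0.0) + 1·(+0.0) = -393.5
Reactants: 1·(+0.0) + 2·(-23.0) = -46.0
ΔHrxn = (-393.5) − (-46.0) = -347.5 kJ/mol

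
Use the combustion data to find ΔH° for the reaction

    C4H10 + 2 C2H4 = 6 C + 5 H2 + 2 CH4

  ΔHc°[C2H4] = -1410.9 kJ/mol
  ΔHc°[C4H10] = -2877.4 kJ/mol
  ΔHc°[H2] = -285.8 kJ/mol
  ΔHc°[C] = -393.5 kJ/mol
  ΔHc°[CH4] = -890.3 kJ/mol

Using ΔH = Σ nΔHc°(reactants) − Σ nΔHc°(products):
= [1·(-2877.4) + 2·(-1410.9)] − [6·(-393.5) + 5·(-285.8) + 2·(-890.3)]
= -128.6 kJ/mol

ΔH° = -128.6 kJ/mol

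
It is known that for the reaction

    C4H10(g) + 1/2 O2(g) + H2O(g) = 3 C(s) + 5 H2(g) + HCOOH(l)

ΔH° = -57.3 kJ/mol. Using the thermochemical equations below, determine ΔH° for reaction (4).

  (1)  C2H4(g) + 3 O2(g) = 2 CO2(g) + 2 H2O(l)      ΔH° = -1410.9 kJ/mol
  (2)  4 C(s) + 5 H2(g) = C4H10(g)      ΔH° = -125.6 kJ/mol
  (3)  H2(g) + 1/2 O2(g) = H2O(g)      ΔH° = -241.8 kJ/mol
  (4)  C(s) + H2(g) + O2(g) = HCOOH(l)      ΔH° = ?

ΔH° = -424.7 kJ/mol

(1): not needed (C2H4(g) appears nowhere else).
(2) reversed (reverse to put C4H10(g) on the reactant side): +125.6 kJ/mol
(3) reversed (H2O(g) must end up as a reactant): +241.8 kJ/mol
(4) as written (HCOOH(l) already on the product side): contributes x
-57.3 = (+125.6) + (+241.8) + x
x = (-57.3 − (+367.4)) / (1) = -424.7 kJ/mol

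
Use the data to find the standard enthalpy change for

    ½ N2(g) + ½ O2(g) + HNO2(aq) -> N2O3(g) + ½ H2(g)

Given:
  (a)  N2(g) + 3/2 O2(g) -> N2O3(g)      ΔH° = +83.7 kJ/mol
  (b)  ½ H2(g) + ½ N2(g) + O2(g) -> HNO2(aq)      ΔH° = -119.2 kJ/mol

(a) as written: +83.7 kJ/mol
(b) reversed: +119.2 kJ/mol
By Hess's law, ΔH° = (1)·(+83.7) + (-1)·(-119.2) = 202.9 kJ/mol

ΔH° = 202.9 kJ/mol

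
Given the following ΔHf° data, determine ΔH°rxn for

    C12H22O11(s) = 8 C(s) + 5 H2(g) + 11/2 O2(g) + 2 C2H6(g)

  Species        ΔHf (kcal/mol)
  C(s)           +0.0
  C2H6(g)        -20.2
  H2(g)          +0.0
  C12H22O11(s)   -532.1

ΔH°rxn = Σ nΔHf°(products) − Σ nΔHf°(reactants).
Products: 8·(+0.0) + 5·(+0.0) + 11/2·(+0.0) + 2·(-20.2) = -40.4
Reactants: 1·(-532.1) = -532.1
ΔH°rxn = (-40.4) − (-532.1) = 491.7 kcal/mol

ΔH°rxn = 491.7 kcal/mol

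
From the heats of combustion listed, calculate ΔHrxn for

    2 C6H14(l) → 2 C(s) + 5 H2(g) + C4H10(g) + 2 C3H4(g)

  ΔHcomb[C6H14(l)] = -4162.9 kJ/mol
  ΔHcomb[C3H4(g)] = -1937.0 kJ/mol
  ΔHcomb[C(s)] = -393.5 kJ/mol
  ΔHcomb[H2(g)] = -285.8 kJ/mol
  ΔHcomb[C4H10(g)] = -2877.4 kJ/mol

With combustion enthalpies, reactants minus products:
= [2·(-4162.9)] − [2·(-393.5) + 5·(-285.8) + 1·(-2877.4) + 2·(-1937.0)]
= 641.6 kJ/mol

ΔHrxn = 641.6 kJ/mol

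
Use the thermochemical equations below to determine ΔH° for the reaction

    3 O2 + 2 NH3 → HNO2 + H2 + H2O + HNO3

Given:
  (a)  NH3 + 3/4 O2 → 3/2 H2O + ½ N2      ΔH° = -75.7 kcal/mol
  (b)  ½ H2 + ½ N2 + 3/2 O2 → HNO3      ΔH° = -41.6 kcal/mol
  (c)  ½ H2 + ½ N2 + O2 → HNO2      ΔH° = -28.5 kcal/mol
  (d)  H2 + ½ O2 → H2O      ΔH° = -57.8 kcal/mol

(a) × 2 (scale by 2 for the 2 NH3): (2)·(-75.7) = -151.4 kcal/mol
(b) as written (HNO3 already on the product side): -41.6 kcal/mol
(c) as written (HNO2 already on the product side): -28.5 kcal/mol
(d) reversed and × 2: (-2)·(-57.8) = +115.6 kcal/mol
ΔH° = (2)·(-75.7) + (1)·(-41.6) + (1)·(-28.5) + (-2)·(-57.8) = -105.9 kcal/mol

ΔH° = -105.9 kcal/mol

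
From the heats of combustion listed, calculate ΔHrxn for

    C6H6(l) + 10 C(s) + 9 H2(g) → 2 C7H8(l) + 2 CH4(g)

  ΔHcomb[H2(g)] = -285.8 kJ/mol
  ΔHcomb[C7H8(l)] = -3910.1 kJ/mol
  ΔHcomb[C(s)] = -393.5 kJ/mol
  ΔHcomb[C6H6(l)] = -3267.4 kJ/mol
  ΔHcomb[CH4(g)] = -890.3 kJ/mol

ΔHrxn = -173.8 kJ/mol

With combustion enthalpies, reactants minus products:
= [1·(-3267.4) + 10·(-393.5) + 9·(-285.8)] − [2·(-3910.1) + 2·(-890.3)]
= -173.8 kJ/mol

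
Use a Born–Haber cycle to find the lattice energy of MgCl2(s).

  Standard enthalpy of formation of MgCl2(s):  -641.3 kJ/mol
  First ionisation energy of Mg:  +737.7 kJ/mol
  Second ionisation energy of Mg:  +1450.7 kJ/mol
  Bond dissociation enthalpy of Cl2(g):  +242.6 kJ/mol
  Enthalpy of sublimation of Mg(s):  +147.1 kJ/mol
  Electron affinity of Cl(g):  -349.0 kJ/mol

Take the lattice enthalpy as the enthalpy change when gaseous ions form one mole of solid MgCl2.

U = -2521.4 kJ/mol

ΔHf° = 1·ΔHsub + 1·(ΣIE) + 1·D(Cl2) + 2·EA + U
-641.3 = 1·(+147.1) + 1·(+2188.4) + 1·(+242.6) + 2·(-349.0) + U
U = -641.3 − (+1880.1) = -2521.4 kJ/mol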